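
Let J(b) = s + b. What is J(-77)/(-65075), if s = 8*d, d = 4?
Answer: 9/13015 ≈ 0.00069151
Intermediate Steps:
s = 32 (s = 8*4 = 32)
J(b) = 32 + b
J(-77)/(-65075) = (32 - 77)/(-65075) = -45*(-1/65075) = 9/13015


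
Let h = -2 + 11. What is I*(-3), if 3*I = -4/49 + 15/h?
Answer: -233/147 ≈ -1.5850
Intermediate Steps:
h = 9
I = 233/441 (I = (-4/49 + 15/9)/3 = (-4*1/49 + 15*(⅑))/3 = (-4/49 + 5/3)/3 = (⅓)*(233/147) = 233/441 ≈ 0.52835)
I*(-3) = (233/441)*(-3) = -233/147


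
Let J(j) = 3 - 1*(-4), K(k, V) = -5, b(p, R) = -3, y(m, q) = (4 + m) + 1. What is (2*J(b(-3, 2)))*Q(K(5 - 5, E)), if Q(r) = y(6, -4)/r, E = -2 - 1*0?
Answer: -154/5 ≈ -30.800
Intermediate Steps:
y(m, q) = 5 + m
E = -2 (E = -2 + 0 = -2)
Q(r) = 11/r (Q(r) = (5 + 6)/r = 11/r)
J(j) = 7 (J(j) = 3 + 4 = 7)
(2*J(b(-3, 2)))*Q(K(5 - 5, E)) = (2*7)*(11/(-5)) = 14*(11*(-⅕)) = 14*(-11/5) = -154/5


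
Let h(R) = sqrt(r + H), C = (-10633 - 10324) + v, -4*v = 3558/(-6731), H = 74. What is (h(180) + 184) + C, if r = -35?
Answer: -279644347/13462 + sqrt(39) ≈ -20767.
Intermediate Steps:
v = 1779/13462 (v = -1779/(2*(-6731)) = -1779*(-1)/(2*6731) = -1/4*(-3558/6731) = 1779/13462 ≈ 0.13215)
C = -282121355/13462 (C = (-10633 - 10324) + 1779/13462 = -20957 + 1779/13462 = -282121355/13462 ≈ -20957.)
h(R) = sqrt(39) (h(R) = sqrt(-35 + 74) = sqrt(39))
(h(180) + 184) + C = (sqrt(39) + 184) - 282121355/13462 = (184 + sqrt(39)) - 282121355/13462 = -279644347/13462 + sqrt(39)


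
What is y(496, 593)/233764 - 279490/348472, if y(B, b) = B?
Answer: -8145232281/10182526076 ≈ -0.79992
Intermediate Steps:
y(496, 593)/233764 - 279490/348472 = 496/233764 - 279490/348472 = 496*(1/233764) - 279490*1/348472 = 124/58441 - 139745/174236 = -8145232281/10182526076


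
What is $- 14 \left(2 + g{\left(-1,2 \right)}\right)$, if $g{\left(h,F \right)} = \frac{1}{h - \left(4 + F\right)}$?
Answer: $-26$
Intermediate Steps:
$g{\left(h,F \right)} = \frac{1}{-4 + h - F}$
$- 14 \left(2 + g{\left(-1,2 \right)}\right) = - 14 \left(2 + \frac{1}{-4 - 1 - 2}\right) = - 14 \left(2 + \frac{1}{-7}\right) = - 14 \left(2 - \frac{1}{7}\right) = \left(-14\right) \frac{13}{7} = -26$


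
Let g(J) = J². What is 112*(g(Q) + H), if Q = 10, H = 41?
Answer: 15792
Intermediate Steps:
112*(g(Q) + H) = 112*(10² + 41) = 112*(100 + 41) = 112*141 = 15792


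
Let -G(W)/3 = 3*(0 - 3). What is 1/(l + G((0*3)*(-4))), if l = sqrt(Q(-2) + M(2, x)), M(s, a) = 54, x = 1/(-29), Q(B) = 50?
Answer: 27/625 - 2*sqrt(26)/625 ≈ 0.026883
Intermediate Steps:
x = -1/29 ≈ -0.034483
G(W) = 27 (G(W) = -9*(0 - 3) = -9*(-3) = -3*(-9) = 27)
l = 2*sqrt(26) (l = sqrt(50 + 54) = sqrt(104) = 2*sqrt(26) ≈ 10.198)
1/(l + G((0*3)*(-4))) = 1/(2*sqrt(26) + 27) = 1/(27 + 2*sqrt(26))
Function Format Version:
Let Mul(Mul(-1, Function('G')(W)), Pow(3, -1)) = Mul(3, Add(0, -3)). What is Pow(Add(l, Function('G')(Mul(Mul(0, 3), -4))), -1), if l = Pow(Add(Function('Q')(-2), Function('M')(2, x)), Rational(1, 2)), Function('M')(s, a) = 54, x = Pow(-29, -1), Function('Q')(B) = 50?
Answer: Add(Rational(27, 625), Mul(Rational(-2, 625), Pow(26, Rational(1, 2)))) ≈ 0.026883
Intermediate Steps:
x = Rational(-1, 29) ≈ -0.034483
Function('G')(W) = 27 (Function('G')(W) = Mul(-3, Mul(3, Add(0, -3))) = Mul(-3, Mul(3, -3)) = Mul(-3, -9) = 27)
l = Mul(2, Pow(26, Rational(1, 2))) (l = Pow(Add(50, 54), Rational(1, 2)) = Pow(104, Rational(1, 2)) = Mul(2, Pow(26, Rational(1, 2))) ≈ 10.198)
Pow(Add(l, Function('G')(Mul(Mul(0, 3), -4))), -1) = Pow(Add(Mul(2, Pow(26, Rational(1, 2))), 27), -1) = Pow(Add(27, Mul(2, Pow(26, Rational(1, 2)))), -1)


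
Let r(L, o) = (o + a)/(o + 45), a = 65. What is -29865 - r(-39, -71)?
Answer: -388248/13 ≈ -29865.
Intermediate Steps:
r(L, o) = (65 + o)/(45 + o) (r(L, o) = (o + 65)/(o + 45) = (65 + o)/(45 + o))
-29865 - r(-39, -71) = -29865 - (65 - 71)/(45 - 71) = -29865 - (-6)/(-26) = -29865 - (-1)*(-6)/26 = -29865 - 1*3/13 = -29865 - 3/13 = -388248/13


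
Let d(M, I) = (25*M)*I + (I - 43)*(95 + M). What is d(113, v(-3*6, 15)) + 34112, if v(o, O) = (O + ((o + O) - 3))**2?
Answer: 270841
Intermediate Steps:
v(o, O) = (-3 + o + 2*O)**2 (v(o, O) = (O + ((O + o) - 3))**2 = (O + (-3 + O + o))**2 = (-3 + o + 2*O)**2)
d(M, I) = (-43 + I)*(95 + M) + 25*I*M (d(M, I) = 25*I*M + (-43 + I)*(95 + M) = (-43 + I)*(95 + M) + 25*I*M)
d(113, v(-3*6, 15)) + 34112 = (-4085 - 43*113 + 95*(-3 - 3*6 + 2*15)**2 + 26*(-3 - 3*6 + 2*15)**2*113) + 34112 = (-4085 - 4859 + 95*(-3 - 18 + 30)**2 + 26*(-3 - 18 + 30)**2*113) + 34112 = (-4085 - 4859 + 95*9**2 + 26*9**2*113) + 34112 = (-4085 - 4859 + 95*81 + 26*81*113) + 34112 = (-4085 - 4859 + 7695 + 237978) + 34112 = 236729 + 34112 = 270841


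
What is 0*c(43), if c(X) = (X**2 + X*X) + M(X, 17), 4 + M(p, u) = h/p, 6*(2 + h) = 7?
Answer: 0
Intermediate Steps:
h = -5/6 (h = -2 + (1/6)*7 = -2 + 7/6 = -5/6 ≈ -0.83333)
M(p, u) = -4 - 5/(6*p)
c(X) = -4 + 2*X**2 - 5/(6*X) (c(X) = (X**2 + X*X) + (-4 - 5/(6*X)) = (X**2 + X**2) + (-4 - 5/(6*X)) = 2*X**2 + (-4 - 5/(6*X)) = -4 + 2*X**2 - 5/(6*X))
0*c(43) = 0*(-4 + 2*43**2 - 5/6/43) = 0*(-4 + 2*1849 - 5/6*1/43) = 0*(-4 + 3698 - 5/258) = 0*(953047/258) = 0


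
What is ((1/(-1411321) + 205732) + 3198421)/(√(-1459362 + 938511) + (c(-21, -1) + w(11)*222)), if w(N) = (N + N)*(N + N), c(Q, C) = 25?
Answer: 129084547177851244/4075530426163045 - 1201088154028*I*√520851/4075530426163045 ≈ 31.673 - 0.21269*I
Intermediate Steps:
w(N) = 4*N² (w(N) = (2*N)*(2*N) = 4*N²)
((1/(-1411321) + 205732) + 3198421)/(√(-1459362 + 938511) + (c(-21, -1) + w(11)*222)) = ((1/(-1411321) + 205732) + 3198421)/(√(-1459362 + 938511) + (25 + (4*11²)*222)) = ((-1/1411321 + 205732) + 3198421)/(√(-520851) + (25 + (4*121)*222)) = (290353891971/1411321 + 3198421)/(I*√520851 + (25 + 484*222)) = 4804352616112/(1411321*(I*√520851 + (25 + 107448))) = 4804352616112/(1411321*(I*√520851 + 107473)) = 4804352616112/(1411321*(107473 + I*√520851))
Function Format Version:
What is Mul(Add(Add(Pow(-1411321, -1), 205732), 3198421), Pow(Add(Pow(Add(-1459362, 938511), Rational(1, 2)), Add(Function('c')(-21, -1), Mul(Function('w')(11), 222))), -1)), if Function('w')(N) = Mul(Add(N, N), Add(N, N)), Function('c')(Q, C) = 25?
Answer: Add(Rational(129084547177851244, 4075530426163045), Mul(Rational(-1201088154028, 4075530426163045), I, Pow(520851, Rational(1, 2)))) ≈ Add(31.673, Mul(-0.21269, I))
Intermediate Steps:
Function('w')(N) = Mul(4, Pow(N, 2)) (Function('w')(N) = Mul(Mul(2, N), Mul(2, N)) = Mul(4, Pow(N, 2)))
Mul(Add(Add(Pow(-1411321, -1), 205732), 3198421), Pow(Add(Pow(Add(-1459362, 938511), Rational(1, 2)), Add(Function('c')(-21, -1), Mul(Function('w')(11), 222))), -1)) = Mul(Add(Add(Pow(-1411321, -1), 205732), 3198421), Pow(Add(Pow(Add(-1459362, 938511), Rational(1, 2)), Add(25, Mul(Mul(4, Pow(11, 2)), 222))), -1)) = Mul(Add(Add(Rational(-1, 1411321), 205732), 3198421), Pow(Add(Pow(-520851, Rational(1, 2)), Add(25, Mul(Mul(4, 121), 222))), -1)) = Mul(Add(Rational(290353891971, 1411321), 3198421), Pow(Add(Mul(I, Pow(520851, Rational(1, 2))), Add(25, Mul(484, 222))), -1)) = Mul(Rational(4804352616112, 1411321), Pow(Add(Mul(I, Pow(520851, Rational(1, 2))), Add(25, 107448)), -1)) = Mul(Rational(4804352616112, 1411321), Pow(Add(Mul(I, Pow(520851, Rational(1, 2))), 107473), -1)) = Mul(Rational(4804352616112, 1411321), Pow(Add(107473, Mul(I, Pow(520851, Rational(1, 2)))), -1))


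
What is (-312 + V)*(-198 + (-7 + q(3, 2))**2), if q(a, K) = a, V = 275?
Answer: 6734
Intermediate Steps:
(-312 + V)*(-198 + (-7 + q(3, 2))**2) = (-312 + 275)*(-198 + (-7 + 3)**2) = -37*(-198 + (-4)**2) = -37*(-198 + 16) = -37*(-182) = 6734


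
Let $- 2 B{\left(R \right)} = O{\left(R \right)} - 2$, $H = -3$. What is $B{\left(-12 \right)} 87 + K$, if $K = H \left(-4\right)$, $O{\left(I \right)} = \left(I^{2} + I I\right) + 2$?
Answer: $-12516$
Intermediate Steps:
$O{\left(I \right)} = 2 + 2 I^{2}$ ($O{\left(I \right)} = \left(I^{2} + I^{2}\right) + 2 = 2 I^{2} + 2 = 2 + 2 I^{2}$)
$B{\left(R \right)} = - R^{2}$ ($B{\left(R \right)} = - \frac{\left(2 + 2 R^{2}\right) - 2}{2} = - \frac{2 R^{2}}{2} = - R^{2}$)
$K = 12$ ($K = \left(-3\right) \left(-4\right) = 12$)
$B{\left(-12 \right)} 87 + K = - \left(-12\right)^{2} \cdot 87 + 12 = \left(-1\right) 144 \cdot 87 + 12 = \left(-144\right) 87 + 12 = -12528 + 12 = -12516$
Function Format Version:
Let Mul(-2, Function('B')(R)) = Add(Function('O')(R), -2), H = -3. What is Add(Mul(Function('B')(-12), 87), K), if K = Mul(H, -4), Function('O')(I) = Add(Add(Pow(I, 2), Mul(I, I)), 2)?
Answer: -12516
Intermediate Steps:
Function('O')(I) = Add(2, Mul(2, Pow(I, 2))) (Function('O')(I) = Add(Add(Pow(I, 2), Pow(I, 2)), 2) = Add(Mul(2, Pow(I, 2)), 2) = Add(2, Mul(2, Pow(I, 2))))
Function('B')(R) = Mul(-1, Pow(R, 2)) (Function('B')(R) = Mul(Rational(-1, 2), Add(Add(2, Mul(2, Pow(R, 2))), -2)) = Mul(Rational(-1, 2), Mul(2, Pow(R, 2))) = Mul(-1, Pow(R, 2)))
K = 12 (K = Mul(-3, -4) = 12)
Add(Mul(Function('B')(-12), 87), K) = Add(Mul(Mul(-1, Pow(-12, 2)), 87), 12) = Add(Mul(Mul(-1, 144), 87), 12) = Add(Mul(-144, 87), 12) = Add(-12528, 12) = -12516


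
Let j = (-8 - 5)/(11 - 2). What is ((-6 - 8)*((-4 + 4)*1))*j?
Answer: 0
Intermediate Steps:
j = -13/9 ≈ -1.4444
((-6 - 8)*((-4 + 4)*1))*j = ((-6 - 8)*((-4 + 4)*1))*(-13/9) = -0*(-13/9) = -14*0*(-13/9) = 0*(-13/9) = 0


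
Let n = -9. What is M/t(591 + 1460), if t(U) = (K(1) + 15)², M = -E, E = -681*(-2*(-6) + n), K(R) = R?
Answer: 2043/256 ≈ 7.9805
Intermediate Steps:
E = -2043 (E = -681*(-2*(-6) - 9) = -681*(12 - 9) = -681*3 = -2043)
M = 2043 (M = -1*(-2043) = 2043)
t(U) = 256 (t(U) = (1 + 15)² = 16² = 256)
M/t(591 + 1460) = 2043/256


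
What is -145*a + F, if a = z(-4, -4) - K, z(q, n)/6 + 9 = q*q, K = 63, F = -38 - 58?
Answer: 2949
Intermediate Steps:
F = -96
z(q, n) = -54 + 6*q² (z(q, n) = -54 + 6*(q*q) = -54 + 6*q²)
a = -21 (a = (-54 + 6*(-4)²) - 1*63 = (-54 + 6*16) - 63 = (-54 + 96) - 63 = 42 - 63 = -21)
-145*a + F = -145*(-21) - 96 = 3045 - 96 = 2949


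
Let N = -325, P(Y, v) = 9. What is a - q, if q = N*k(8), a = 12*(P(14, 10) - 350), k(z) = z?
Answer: -1492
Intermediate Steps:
a = -4092 (a = 12*(9 - 350) = 12*(-341) = -4092)
q = -2600 (q = -325*8 = -2600)
a - q = -4092 - 1*(-2600) = -4092 + 2600 = -1492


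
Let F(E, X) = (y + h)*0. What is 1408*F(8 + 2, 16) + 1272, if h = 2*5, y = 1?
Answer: 1272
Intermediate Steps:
h = 10
F(E, X) = 0 (F(E, X) = (1 + 10)*0 = 11*0 = 0)
1408*F(8 + 2, 16) + 1272 = 1408*0 + 1272 = 0 + 1272 = 1272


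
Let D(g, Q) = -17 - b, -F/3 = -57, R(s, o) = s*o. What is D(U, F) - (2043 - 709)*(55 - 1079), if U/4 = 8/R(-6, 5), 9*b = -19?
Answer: 12294010/9 ≈ 1.3660e+6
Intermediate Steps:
R(s, o) = o*s
F = 171 (F = -3*(-57) = 171)
b = -19/9 (b = (1/9)*(-19) = -19/9 ≈ -2.1111)
U = -16/15 (U = 4*(8/((5*(-6)))) = 4*(8/(-30)) = 4*(8*(-1/30)) = 4*(-4/15) = -16/15 ≈ -1.0667)
D(g, Q) = -134/9 (D(g, Q) = -17 - 1*(-19/9) = -17 + 19/9 = -134/9)
D(U, F) - (2043 - 709)*(55 - 1079) = -134/9 - (2043 - 709)*(55 - 1079) = -134/9 - 1334*(-1024) = -134/9 - 1*(-1366016) = -134/9 + 1366016 = 12294010/9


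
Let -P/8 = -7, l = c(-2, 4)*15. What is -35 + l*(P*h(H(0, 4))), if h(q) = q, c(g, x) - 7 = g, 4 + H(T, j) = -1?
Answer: -21035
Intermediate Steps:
H(T, j) = -5 (H(T, j) = -4 - 1 = -5)
c(g, x) = 7 + g
l = 75 (l = (7 - 2)*15 = 5*15 = 75)
P = 56 (P = -8*(-7) = 56)
-35 + l*(P*h(H(0, 4))) = -35 + 75*(56*(-5)) = -35 + 75*(-280) = -35 - 21000 = -21035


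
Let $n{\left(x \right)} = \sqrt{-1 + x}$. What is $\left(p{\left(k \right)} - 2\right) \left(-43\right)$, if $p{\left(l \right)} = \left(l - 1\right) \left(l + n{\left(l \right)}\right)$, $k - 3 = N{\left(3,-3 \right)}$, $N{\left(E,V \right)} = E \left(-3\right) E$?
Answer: $-25714 + 5375 i \approx -25714.0 + 5375.0 i$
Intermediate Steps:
$N{\left(E,V \right)} = - 3 E^{2}$ ($N{\left(E,V \right)} = - 3 E E = - 3 E^{2}$)
$k = -24$ ($k = 3 - 3 \cdot 3^{2} = 3 - 27 = -24$)
$p{\left(l \right)} = \left(-1 + l\right) \left(l + \sqrt{-1 + l}\right)$ ($p{\left(l \right)} = \left(l - 1\right) \left(l + \sqrt{-1 + l}\right) = \left(-1 + l\right) \left(l + \sqrt{-1 + l}\right)$)
$\left(p{\left(k \right)} - 2\right) \left(-43\right) = \left(\left(\left(-24\right)^{2} - -24 - \sqrt{-1 - 24} - 24 \sqrt{-1 - 24}\right) - 2\right) \left(-43\right) = \left(\left(576 + 24 - \sqrt{-25} - 24 \sqrt{-25}\right) - 2\right) \left(-43\right) = \left(\left(576 + 24 - 5 i - 24 \cdot 5 i\right) - 2\right) \left(-43\right) = \left(\left(576 + 24 - 5 i - 120 i\right) - 2\right) \left(-43\right) = \left(\left(600 - 125 i\right) - 2\right) \left(-43\right) = \left(598 - 125 i\right) \left(-43\right) = -25714 + 5375 i$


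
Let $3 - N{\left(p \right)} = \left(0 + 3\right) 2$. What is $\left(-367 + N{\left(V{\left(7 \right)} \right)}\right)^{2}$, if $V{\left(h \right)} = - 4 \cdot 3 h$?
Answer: $136900$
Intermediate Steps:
$V{\left(h \right)} = - 12 h$
$N{\left(p \right)} = -3$ ($N{\left(p \right)} = 3 - \left(0 + 3\right) 2 = 3 - 3 \cdot 2 = 3 - 6 = -3$)
$\left(-367 + N{\left(V{\left(7 \right)} \right)}\right)^{2} = \left(-367 - 3\right)^{2} = \left(-370\right)^{2} = 136900$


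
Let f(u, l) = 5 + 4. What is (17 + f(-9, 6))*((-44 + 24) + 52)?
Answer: 832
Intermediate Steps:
f(u, l) = 9
(17 + f(-9, 6))*((-44 + 24) + 52) = (17 + 9)*((-44 + 24) + 52) = 26*(-20 + 52) = 26*32 = 832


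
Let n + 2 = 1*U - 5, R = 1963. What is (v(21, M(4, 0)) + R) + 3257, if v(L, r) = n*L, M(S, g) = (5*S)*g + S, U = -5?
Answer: 4968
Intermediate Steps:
n = -12 (n = -2 + (1*(-5) - 5) = -2 + (-5 - 5) = -2 - 10 = -12)
M(S, g) = S + 5*S*g (M(S, g) = 5*S*g + S = S + 5*S*g)
v(L, r) = -12*L
(v(21, M(4, 0)) + R) + 3257 = (-12*21 + 1963) + 3257 = (-252 + 1963) + 3257 = 1711 + 3257 = 4968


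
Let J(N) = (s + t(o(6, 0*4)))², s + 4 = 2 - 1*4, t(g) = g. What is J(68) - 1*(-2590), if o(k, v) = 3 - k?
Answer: 2671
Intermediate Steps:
s = -6 (s = -4 + (2 - 1*4) = -4 + (2 - 4) = -4 - 2 = -6)
J(N) = 81 (J(N) = (-6 + (3 - 1*6))² = (-6 + (3 - 6))² = (-6 - 3)² = (-9)² = 81)
J(68) - 1*(-2590) = 81 - 1*(-2590) = 81 + 2590 = 2671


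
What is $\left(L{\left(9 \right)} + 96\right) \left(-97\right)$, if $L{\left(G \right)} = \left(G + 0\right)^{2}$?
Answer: $-17169$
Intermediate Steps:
$L{\left(G \right)} = G^{2}$
$\left(L{\left(9 \right)} + 96\right) \left(-97\right) = \left(9^{2} + 96\right) \left(-97\right) = \left(81 + 96\right) \left(-97\right) = 177 \left(-97\right) = -17169$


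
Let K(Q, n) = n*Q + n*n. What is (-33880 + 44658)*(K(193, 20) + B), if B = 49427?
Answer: 578638486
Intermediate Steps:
K(Q, n) = n**2 + Q*n (K(Q, n) = Q*n + n**2 = n**2 + Q*n)
(-33880 + 44658)*(K(193, 20) + B) = (-33880 + 44658)*(20*(193 + 20) + 49427) = 10778*(20*213 + 49427) = 10778*(4260 + 49427) = 10778*53687 = 578638486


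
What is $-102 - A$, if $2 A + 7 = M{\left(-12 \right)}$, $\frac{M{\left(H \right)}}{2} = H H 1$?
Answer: $- \frac{485}{2} \approx -242.5$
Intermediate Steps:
$M{\left(H \right)} = 2 H^{2}$ ($M{\left(H \right)} = 2 H H 1 = 2 H^{2} \cdot 1 = 2 H^{2}$)
$A = \frac{281}{2}$ ($A = - \frac{7}{2} + \frac{2 \left(-12\right)^{2}}{2} = - \frac{7}{2} + \frac{2 \cdot 144}{2} = - \frac{7}{2} + \frac{1}{2} \cdot 288 = - \frac{7}{2} + 144 = \frac{281}{2} \approx 140.5$)
$-102 - A = -102 - \frac{281}{2} = - \frac{485}{2}$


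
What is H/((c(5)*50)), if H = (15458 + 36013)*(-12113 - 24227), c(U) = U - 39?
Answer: 93522807/85 ≈ 1.1003e+6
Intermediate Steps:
c(U) = -39 + U
H = -1870456140 (H = 51471*(-36340) = -1870456140)
H/((c(5)*50)) = -1870456140*1/(50*(-39 + 5)) = -1870456140/((-34*50)) = -1870456140/(-1700) = -1870456140*(-1/1700) = 93522807/85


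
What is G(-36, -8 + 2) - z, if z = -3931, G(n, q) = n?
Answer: 3895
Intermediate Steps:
G(-36, -8 + 2) - z = -36 - 1*(-3931) = -36 + 3931 = 3895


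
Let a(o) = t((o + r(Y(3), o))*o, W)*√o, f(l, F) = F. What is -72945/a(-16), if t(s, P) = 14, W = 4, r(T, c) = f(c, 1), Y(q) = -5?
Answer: 72945*I/56 ≈ 1302.6*I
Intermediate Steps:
r(T, c) = 1
a(o) = 14*√o
-72945/a(-16) = -72945*(-I/56) = -(-72945)*I/56 = 72945*I/56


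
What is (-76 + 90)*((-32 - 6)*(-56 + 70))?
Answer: -7448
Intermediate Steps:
(-76 + 90)*((-32 - 6)*(-56 + 70)) = 14*(-38*14) = 14*(-532) = -7448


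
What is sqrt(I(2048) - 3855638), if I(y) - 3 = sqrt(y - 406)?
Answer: sqrt(-3855635 + sqrt(1642)) ≈ 1963.6*I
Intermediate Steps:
I(y) = 3 + sqrt(-406 + y) (I(y) = 3 + sqrt(y - 406) = 3 + sqrt(-406 + y))
sqrt(I(2048) - 3855638) = sqrt((3 + sqrt(-406 + 2048)) - 3855638) = sqrt((3 + sqrt(1642)) - 3855638) = sqrt(-3855635 + sqrt(1642))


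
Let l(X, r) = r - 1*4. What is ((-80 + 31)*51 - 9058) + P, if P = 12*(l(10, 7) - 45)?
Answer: -12061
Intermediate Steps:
l(X, r) = -4 + r (l(X, r) = r - 4 = -4 + r)
P = -504 (P = 12*((-4 + 7) - 45) = 12*(3 - 45) = 12*(-42) = -504)
((-80 + 31)*51 - 9058) + P = ((-80 + 31)*51 - 9058) - 504 = (-49*51 - 9058) - 504 = (-2499 - 9058) - 504 = -11557 - 504 = -12061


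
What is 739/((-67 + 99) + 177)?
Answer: 739/209 ≈ 3.5359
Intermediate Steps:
739/((-67 + 99) + 177) = 739/(32 + 177) = 739/209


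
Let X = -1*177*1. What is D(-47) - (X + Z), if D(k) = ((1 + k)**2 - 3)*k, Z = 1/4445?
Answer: -440650631/4445 ≈ -99134.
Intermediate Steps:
X = -177 (X = -177*1 = -177)
Z = 1/4445 ≈ 0.00022497
D(k) = k*(-3 + (1 + k)**2) (D(k) = (-3 + (1 + k)**2)*k = k*(-3 + (1 + k)**2))
D(-47) - (X + Z) = -47*(-3 + (1 - 47)**2) - (-177 + 1/4445) = -47*(-3 + (-46)**2) - 1*(-786764/4445) = -47*(-3 + 2116) + 786764/4445 = -47*2113 + 786764/4445 = -99311 + 786764/4445 = -440650631/4445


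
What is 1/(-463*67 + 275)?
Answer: -1/30746 ≈ -3.2525e-5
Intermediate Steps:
1/(-463*67 + 275) = 1/(-31021 + 275) = 1/(-30746) = -1/30746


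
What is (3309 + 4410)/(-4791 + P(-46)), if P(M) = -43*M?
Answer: -7719/2813 ≈ -2.7440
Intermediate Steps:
(3309 + 4410)/(-4791 + P(-46)) = (3309 + 4410)/(-4791 - 43*(-46)) = 7719/(-4791 + 1978) = 7719/(-2813) = 7719*(-1/2813) = -7719/2813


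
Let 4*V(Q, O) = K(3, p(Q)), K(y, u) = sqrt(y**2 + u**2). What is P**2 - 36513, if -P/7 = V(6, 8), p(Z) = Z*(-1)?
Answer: -582003/16 ≈ -36375.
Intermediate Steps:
p(Z) = -Z
K(y, u) = sqrt(u**2 + y**2)
V(Q, O) = sqrt(9 + Q**2)/4 (V(Q, O) = sqrt((-Q)**2 + 3**2)/4 = sqrt(Q**2 + 9)/4 = sqrt(9 + Q**2)/4)
P = -21*sqrt(5)/4 (P = -7*sqrt(9 + 6**2)/4 = -7*sqrt(9 + 36)/4 = -7*sqrt(45)/4 = -7*3*sqrt(5)/4 = -21*sqrt(5)/4 ≈ -11.739)
P**2 - 36513 = (-21*sqrt(5)/4)**2 - 36513 = 2205/16 - 36513 = -582003/16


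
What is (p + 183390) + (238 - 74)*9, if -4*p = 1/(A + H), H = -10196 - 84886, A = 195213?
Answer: 74043269783/400524 ≈ 1.8487e+5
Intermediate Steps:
H = -95082
p = -1/400524 (p = -1/(4*(195213 - 95082)) = -1/4/100131 = -1/4*1/100131 = -1/400524 ≈ -2.4967e-6)
(p + 183390) + (238 - 74)*9 = (-1/400524 + 183390) + (238 - 74)*9 = 73452096359/400524 + 164*9 = 73452096359/400524 + 1476 = 74043269783/400524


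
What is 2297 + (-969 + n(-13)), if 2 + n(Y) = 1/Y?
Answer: 17237/13 ≈ 1325.9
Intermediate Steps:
n(Y) = -2 + 1/Y
2297 + (-969 + n(-13)) = 2297 + (-969 + (-2 + 1/(-13))) = 2297 + (-969 + (-2 - 1/13)) = 2297 + (-969 - 27/13) = 2297 - 12624/13 = 17237/13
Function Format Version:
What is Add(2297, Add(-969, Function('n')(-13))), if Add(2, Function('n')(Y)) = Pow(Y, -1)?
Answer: Rational(17237, 13) ≈ 1325.9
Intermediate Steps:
Function('n')(Y) = Add(-2, Pow(Y, -1))
Add(2297, Add(-969, Function('n')(-13))) = Add(2297, Add(-969, Add(-2, Pow(-13, -1)))) = Add(2297, Add(-969, Add(-2, Rational(-1, 13)))) = Add(2297, Add(-969, Rational(-27, 13))) = Add(2297, Rational(-12624, 13)) = Rational(17237, 13)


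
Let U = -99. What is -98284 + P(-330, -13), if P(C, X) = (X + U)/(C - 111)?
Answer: -6191876/63 ≈ -98284.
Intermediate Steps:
P(C, X) = (-99 + X)/(-111 + C) (P(C, X) = (X - 99)/(C - 111) = (-99 + X)/(-111 + C))
-98284 + P(-330, -13) = -98284 + (-99 - 13)/(-111 - 330) = -98284 - 112/(-441) = -98284 - 1/441*(-112) = -98284 + 16/63 = -6191876/63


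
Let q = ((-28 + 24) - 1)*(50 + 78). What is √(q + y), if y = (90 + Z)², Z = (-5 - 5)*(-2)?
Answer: 2*√2865 ≈ 107.05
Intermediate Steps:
Z = 20 (Z = -10*(-2) = 20)
q = -640 (q = (-4 - 1)*128 = -5*128 = -640)
y = 12100 (y = (90 + 20)² = 110² = 12100)
√(q + y) = √(-640 + 12100) = √11460 = 2*√2865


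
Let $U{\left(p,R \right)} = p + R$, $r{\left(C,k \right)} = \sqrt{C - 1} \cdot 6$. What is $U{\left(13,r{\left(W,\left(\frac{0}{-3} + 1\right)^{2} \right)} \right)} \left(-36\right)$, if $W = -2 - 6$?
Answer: $-468 - 648 i \approx -468.0 - 648.0 i$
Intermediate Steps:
$W = -8$ ($W = -2 - 6 = -8$)
$r{\left(C,k \right)} = 6 \sqrt{-1 + C}$ ($r{\left(C,k \right)} = \sqrt{-1 + C} 6 = 6 \sqrt{-1 + C}$)
$U{\left(p,R \right)} = R + p$
$U{\left(13,r{\left(W,\left(\frac{0}{-3} + 1\right)^{2} \right)} \right)} \left(-36\right) = \left(6 \sqrt{-1 - 8} + 13\right) \left(-36\right) = \left(6 \sqrt{-9} + 13\right) \left(-36\right) = \left(6 \cdot 3 i + 13\right) \left(-36\right) = \left(18 i + 13\right) \left(-36\right) = \left(13 + 18 i\right) \left(-36\right) = -468 - 648 i$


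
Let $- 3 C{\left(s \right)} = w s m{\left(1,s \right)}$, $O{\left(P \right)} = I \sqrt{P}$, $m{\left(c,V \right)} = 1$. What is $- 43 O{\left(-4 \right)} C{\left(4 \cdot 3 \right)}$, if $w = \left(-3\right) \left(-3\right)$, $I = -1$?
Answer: $- 3096 i \approx - 3096.0 i$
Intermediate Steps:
$w = 9$
$O{\left(P \right)} = - \sqrt{P}$
$C{\left(s \right)} = - 3 s$ ($C{\left(s \right)} = - \frac{9 s 1}{3} = - \frac{9 s}{3} = - 3 s$)
$- 43 O{\left(-4 \right)} C{\left(4 \cdot 3 \right)} = - 43 \left(- \sqrt{-4}\right) \left(- 3 \cdot 4 \cdot 3\right) = - 43 \left(- 2 i\right) \left(\left(-3\right) 12\right) = - 43 \left(- 2 i\right) \left(-36\right) = 86 i \left(-36\right) = - 3096 i$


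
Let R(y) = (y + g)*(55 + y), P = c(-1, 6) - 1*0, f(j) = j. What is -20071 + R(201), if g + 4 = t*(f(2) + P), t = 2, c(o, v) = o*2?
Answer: 30361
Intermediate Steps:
c(o, v) = 2*o
P = -2 (P = 2*(-1) - 1*0 = -2 + 0 = -2)
g = -4 (g = -4 + 2*(2 - 2) = -4 + 2*0 = -4 + 0 = -4)
R(y) = (-4 + y)*(55 + y) (R(y) = (y - 4)*(55 + y) = (-4 + y)*(55 + y))
-20071 + R(201) = -20071 + (-220 + 201**2 + 51*201) = -20071 + (-220 + 40401 + 10251) = -20071 + 50432 = 30361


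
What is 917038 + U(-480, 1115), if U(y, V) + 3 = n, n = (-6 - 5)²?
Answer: 917156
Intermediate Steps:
n = 121 (n = (-11)² = 121)
U(y, V) = 118 (U(y, V) = -3 + 121 = 118)
917038 + U(-480, 1115) = 917038 + 118 = 917156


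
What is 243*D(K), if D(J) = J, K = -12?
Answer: -2916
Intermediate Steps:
243*D(K) = 243*(-12) = -2916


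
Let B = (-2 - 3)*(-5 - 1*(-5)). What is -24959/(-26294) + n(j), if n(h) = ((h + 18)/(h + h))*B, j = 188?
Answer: 24959/26294 ≈ 0.94923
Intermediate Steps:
B = 0 (B = -5*(-5 + 5) = -5*0 = 0)
n(h) = 0 (n(h) = ((h + 18)/(h + h))*0 = ((18 + h)/((2*h)))*0 = ((18 + h)*(1/(2*h)))*0 = ((18 + h)/(2*h))*0 = 0)
-24959/(-26294) + n(j) = -24959/(-26294) + 0 = -24959*(-1/26294) + 0 = 24959/26294 + 0 = 24959/26294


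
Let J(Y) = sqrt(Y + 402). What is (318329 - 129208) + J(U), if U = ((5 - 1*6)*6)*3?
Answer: 189121 + 8*sqrt(6) ≈ 1.8914e+5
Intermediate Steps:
U = -18 (U = ((5 - 6)*6)*3 = -1*6*3 = -6*3 = -18)
J(Y) = sqrt(402 + Y)
(318329 - 129208) + J(U) = (318329 - 129208) + sqrt(402 - 18) = 189121 + sqrt(384) = 189121 + 8*sqrt(6)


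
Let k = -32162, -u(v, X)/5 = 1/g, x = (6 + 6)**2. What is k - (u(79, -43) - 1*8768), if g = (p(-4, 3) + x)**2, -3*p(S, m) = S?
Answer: -4447105779/190096 ≈ -23394.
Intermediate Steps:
x = 144 (x = 12**2 = 144)
p(S, m) = -S/3
g = 190096/9 (g = (-1/3*(-4) + 144)**2 = (4/3 + 144)**2 = (436/3)**2 = 190096/9 ≈ 21122.)
u(v, X) = -45/190096 (u(v, X) = -5/190096/9 = -5*9/190096 = -45/190096)
k - (u(79, -43) - 1*8768) = -32162 - (-45/190096 - 1*8768) = -32162 - (-45/190096 - 8768) = -32162 - 1*(-1666761773/190096) = -32162 + 1666761773/190096 = -4447105779/190096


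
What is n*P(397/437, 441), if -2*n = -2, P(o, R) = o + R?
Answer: 193114/437 ≈ 441.91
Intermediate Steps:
P(o, R) = R + o
n = 1 (n = -1/2*(-2) = 1)
n*P(397/437, 441) = 1*(441 + 397/437) = 1*(193114/437) = 193114/437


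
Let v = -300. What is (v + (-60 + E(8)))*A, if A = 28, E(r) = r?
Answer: -9856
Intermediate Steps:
(v + (-60 + E(8)))*A = (-300 + (-60 + 8))*28 = (-300 - 52)*28 = -352*28 = -9856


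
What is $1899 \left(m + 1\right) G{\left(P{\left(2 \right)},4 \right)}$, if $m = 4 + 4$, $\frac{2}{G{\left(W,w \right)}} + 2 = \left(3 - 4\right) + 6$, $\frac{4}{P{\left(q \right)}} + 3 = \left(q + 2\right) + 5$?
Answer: $11394$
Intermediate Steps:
$P{\left(q \right)} = \frac{4}{4 + q}$ ($P{\left(q \right)} = \frac{4}{-3 + \left(\left(q + 2\right) + 5\right)} = \frac{4}{-3 + \left(\left(2 + q\right) + 5\right)} = \frac{4}{-3 + \left(7 + q\right)} = \frac{4}{4 + q}$)
$G{\left(W,w \right)} = \frac{2}{3}$ ($G{\left(W,w \right)} = \frac{2}{-2 + \left(\left(3 - 4\right) + 6\right)} = \frac{2}{-2 + \left(-1 + 6\right)} = \frac{2}{-2 + 5} = \frac{2}{3}$)
$m = 8$
$1899 \left(m + 1\right) G{\left(P{\left(2 \right)},4 \right)} = 1899 \left(8 + 1\right) \frac{2}{3} = 1899 \cdot 9 \cdot \frac{2}{3} = 1899 \cdot 6 = 11394$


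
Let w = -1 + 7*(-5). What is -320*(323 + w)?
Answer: -91840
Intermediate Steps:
w = -36 (w = -1 - 35 = -36)
-320*(323 + w) = -320*(323 - 36) = -320*287 = -91840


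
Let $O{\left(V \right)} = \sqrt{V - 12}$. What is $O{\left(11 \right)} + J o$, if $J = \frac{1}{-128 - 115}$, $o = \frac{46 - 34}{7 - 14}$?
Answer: $\frac{4}{567} + i \approx 0.0070547 + 1.0 i$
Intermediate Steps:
$O{\left(V \right)} = \sqrt{-12 + V}$
$o = - \frac{12}{7}$ ($o = \frac{12}{-7} = 12 \left(- \frac{1}{7}\right) = - \frac{12}{7} \approx -1.7143$)
$J = - \frac{1}{243}$ ($J = \frac{1}{-128 - 115} = \frac{1}{-243} = - \frac{1}{243} \approx -0.0041152$)
$O{\left(11 \right)} + J o = \sqrt{-12 + 11} - - \frac{4}{567} = \sqrt{-1} + \frac{4}{567} = i + \frac{4}{567} = \frac{4}{567} + i$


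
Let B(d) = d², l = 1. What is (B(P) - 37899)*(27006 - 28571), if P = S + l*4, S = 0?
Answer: 59286895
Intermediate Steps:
P = 4 (P = 0 + 1*4 = 0 + 4 = 4)
(B(P) - 37899)*(27006 - 28571) = (4² - 37899)*(27006 - 28571) = (16 - 37899)*(-1565) = -37883*(-1565) = 59286895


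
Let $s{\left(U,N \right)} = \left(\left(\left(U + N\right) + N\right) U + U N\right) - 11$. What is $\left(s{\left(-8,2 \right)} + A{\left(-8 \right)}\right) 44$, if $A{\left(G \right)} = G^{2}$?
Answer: $3036$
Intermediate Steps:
$s{\left(U,N \right)} = -11 + N U + U \left(U + 2 N\right)$ ($s{\left(U,N \right)} = \left(\left(\left(N + U\right) + N\right) U + N U\right) - 11 = \left(\left(U + 2 N\right) U + N U\right) - 11 = \left(U \left(U + 2 N\right) + N U\right) - 11 = \left(N U + U \left(U + 2 N\right)\right) - 11 = -11 + N U + U \left(U + 2 N\right)$)
$\left(s{\left(-8,2 \right)} + A{\left(-8 \right)}\right) 44 = \left(\left(-11 + \left(-8\right)^{2} + 3 \cdot 2 \left(-8\right)\right) + \left(-8\right)^{2}\right) 44 = \left(\left(-11 + 64 - 48\right) + 64\right) 44 = \left(5 + 64\right) 44 = 69 \cdot 44 = 3036$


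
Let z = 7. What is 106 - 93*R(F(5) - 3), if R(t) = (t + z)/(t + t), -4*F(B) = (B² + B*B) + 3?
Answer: 10339/130 ≈ 79.531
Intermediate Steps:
F(B) = -¾ - B²/2 (F(B) = -((B² + B*B) + 3)/4 = -((B² + B²) + 3)/4 = -(2*B² + 3)/4 = -(3 + 2*B²)/4 = -¾ - B²/2)
R(t) = (7 + t)/(2*t) (R(t) = (t + 7)/(t + t) = (7 + t)/((2*t)) = (7 + t)*(1/(2*t)) = (7 + t)/(2*t))
106 - 93*R(F(5) - 3) = 106 - 93*(7 + ((-¾ - ½*5²) - 3))/(2*((-¾ - ½*5²) - 3)) = 106 - 93*(7 + ((-¾ - ½*25) - 3))/(2*((-¾ - ½*25) - 3)) = 106 - 93*(7 + ((-¾ - 25/2) - 3))/(2*((-¾ - 25/2) - 3)) = 106 - 93*(7 + (-53/4 - 3))/(2*(-53/4 - 3)) = 106 - 93*(7 - 65/4)/(2*(-65/4)) = 106 - 93*(-4)*(-37)/(2*65*4) = 106 - 93*37/130 = 106 - 3441/130 = 10339/130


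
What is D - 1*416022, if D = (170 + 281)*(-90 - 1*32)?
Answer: -471044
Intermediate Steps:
D = -55022 (D = 451*(-90 - 32) = 451*(-122) = -55022)
D - 1*416022 = -55022 - 1*416022 = -55022 - 416022 = -471044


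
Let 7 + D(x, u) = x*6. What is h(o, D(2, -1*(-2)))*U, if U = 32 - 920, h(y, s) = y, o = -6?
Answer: 5328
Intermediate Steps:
D(x, u) = -7 + 6*x (D(x, u) = -7 + x*6 = -7 + 6*x)
U = -888
h(o, D(2, -1*(-2)))*U = -6*(-888) = 5328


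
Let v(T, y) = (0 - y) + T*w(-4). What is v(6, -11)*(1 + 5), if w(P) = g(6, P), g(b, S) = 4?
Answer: 210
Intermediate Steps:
w(P) = 4
v(T, y) = -y + 4*T (v(T, y) = (0 - y) + T*4 = -y + 4*T)
v(6, -11)*(1 + 5) = (-1*(-11) + 4*6)*(1 + 5) = (11 + 24)*6 = 35*6 = 210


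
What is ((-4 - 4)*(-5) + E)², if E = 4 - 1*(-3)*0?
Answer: 1936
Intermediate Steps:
E = 4 (E = 4 + 3*0 = 4 + 0 = 4)
((-4 - 4)*(-5) + E)² = ((-4 - 4)*(-5) + 4)² = (-8*(-5) + 4)² = (40 + 4)² = 44² = 1936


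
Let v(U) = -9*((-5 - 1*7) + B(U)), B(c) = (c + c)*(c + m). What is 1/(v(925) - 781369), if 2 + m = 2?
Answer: -1/16182511 ≈ -6.1795e-8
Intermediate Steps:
m = 0 (m = -2 + 2 = 0)
B(c) = 2*c² (B(c) = (c + c)*(c + 0) = (2*c)*c = 2*c²)
v(U) = 108 - 18*U² (v(U) = -9*((-5 - 1*7) + 2*U²) = -9*((-5 - 7) + 2*U²) = -9*(-12 + 2*U²) = 108 - 18*U²)
1/(v(925) - 781369) = 1/((108 - 18*925²) - 781369) = 1/((108 - 18*855625) - 781369) = 1/((108 - 15401250) - 781369) = 1/(-15401142 - 781369) = 1/(-16182511) = -1/16182511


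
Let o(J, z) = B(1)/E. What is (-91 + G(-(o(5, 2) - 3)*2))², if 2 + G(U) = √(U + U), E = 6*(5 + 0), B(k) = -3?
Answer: (465 - √310)²/25 ≈ 8006.4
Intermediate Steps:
E = 30 (E = 6*5 = 30)
o(J, z) = -⅒ (o(J, z) = -3/30 = -3*1/30 = -⅒)
G(U) = -2 + √2*√U (G(U) = -2 + √(U + U) = -2 + √(2*U) = -2 + √2*√U)
(-91 + G(-(o(5, 2) - 3)*2))² = (-91 + (-2 + √2*√(-(-⅒ - 3)*2)))² = (-91 + (-2 + √2*√(-1*(-31/10)*2)))² = (-91 + (-2 + √2*√((31/10)*2)))² = (-91 + (-2 + √2*√(31/5)))² = (-91 + (-2 + √2*(√155/5)))² = (-91 + (-2 + √310/5))² = (-93 + √310/5)²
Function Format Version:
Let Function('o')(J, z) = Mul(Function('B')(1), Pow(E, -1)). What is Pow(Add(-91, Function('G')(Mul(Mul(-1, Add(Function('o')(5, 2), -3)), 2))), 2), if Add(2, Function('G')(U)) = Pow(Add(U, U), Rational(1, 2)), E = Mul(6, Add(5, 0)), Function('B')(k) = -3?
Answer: Mul(Rational(1, 25), Pow(Add(465, Mul(-1, Pow(310, Rational(1, 2)))), 2)) ≈ 8006.4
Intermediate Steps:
E = 30 (E = Mul(6, 5) = 30)
Function('o')(J, z) = Rational(-1, 10) (Function('o')(J, z) = Mul(-3, Pow(30, -1)) = Mul(-3, Rational(1, 30)) = Rational(-1, 10))
Function('G')(U) = Add(-2, Mul(Pow(2, Rational(1, 2)), Pow(U, Rational(1, 2)))) (Function('G')(U) = Add(-2, Pow(Add(U, U), Rational(1, 2))) = Add(-2, Pow(Mul(2, U), Rational(1, 2))) = Add(-2, Mul(Pow(2, Rational(1, 2)), Pow(U, Rational(1, 2)))))
Pow(Add(-91, Function('G')(Mul(Mul(-1, Add(Function('o')(5, 2), -3)), 2))), 2) = Pow(Add(-91, Add(-2, Mul(Pow(2, Rational(1, 2)), Pow(Mul(Mul(-1, Add(Rational(-1, 10), -3)), 2), Rational(1, 2))))), 2) = Pow(Add(-91, Add(-2, Mul(Pow(2, Rational(1, 2)), Pow(Mul(Mul(-1, Rational(-31, 10)), 2), Rational(1, 2))))), 2) = Pow(Add(-91, Add(-2, Mul(Pow(2, Rational(1, 2)), Pow(Mul(Rational(31, 10), 2), Rational(1, 2))))), 2) = Pow(Add(-91, Add(-2, Mul(Pow(2, Rational(1, 2)), Pow(Rational(31, 5), Rational(1, 2))))), 2) = Pow(Add(-91, Add(-2, Mul(Pow(2, Rational(1, 2)), Mul(Rational(1, 5), Pow(155, Rational(1, 2)))))), 2) = Pow(Add(-91, Add(-2, Mul(Rational(1, 5), Pow(310, Rational(1, 2))))), 2) = Pow(Add(-93, Mul(Rational(1, 5), Pow(310, Rational(1, 2)))), 2)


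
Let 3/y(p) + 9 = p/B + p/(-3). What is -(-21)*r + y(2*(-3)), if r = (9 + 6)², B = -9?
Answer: 89766/19 ≈ 4724.5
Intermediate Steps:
r = 225 (r = 15² = 225)
y(p) = 3/(-9 - 4*p/9) (y(p) = 3/(-9 + (p/(-9) + p/(-3))) = 3/(-9 + (p*(-⅑) + p*(-⅓))) = 3/(-9 + (-p/9 - p/3)) = 3/(-9 - 4*p/9))
-(-21)*r + y(2*(-3)) = -(-21)*225 - 27/(81 + 4*(2*(-3))) = -21*(-225) - 27/(81 + 4*(-6)) = 4725 - 27/(81 - 24) = 4725 - 27/57 = 4725 - 27*1/57 = 4725 - 9/19 = 89766/19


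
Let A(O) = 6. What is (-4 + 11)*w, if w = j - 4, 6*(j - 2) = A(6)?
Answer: -7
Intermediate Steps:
j = 3 (j = 2 + (⅙)*6 = 2 + 1 = 3)
w = -1 (w = 3 - 4 = -1)
(-4 + 11)*w = (-4 + 11)*(-1) = 7*(-1) = -7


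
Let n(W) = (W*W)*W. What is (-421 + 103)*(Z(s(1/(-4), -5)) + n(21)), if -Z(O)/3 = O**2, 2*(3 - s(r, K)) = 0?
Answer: -2936412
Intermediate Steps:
s(r, K) = 3 (s(r, K) = 3 - 1/2*0 = 3 + 0 = 3)
Z(O) = -3*O**2
n(W) = W**3 (n(W) = W**2*W = W**3)
(-421 + 103)*(Z(s(1/(-4), -5)) + n(21)) = (-421 + 103)*(-3*3**2 + 21**3) = -318*(-3*9 + 9261) = -318*(-27 + 9261) = -318*9234 = -2936412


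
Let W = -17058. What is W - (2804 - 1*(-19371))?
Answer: -39233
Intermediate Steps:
W - (2804 - 1*(-19371)) = -17058 - (2804 - 1*(-19371)) = -17058 - (2804 + 19371) = -17058 - 1*22175 = -17058 - 22175 = -39233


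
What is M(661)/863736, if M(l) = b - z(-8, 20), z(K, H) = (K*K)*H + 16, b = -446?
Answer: -871/431868 ≈ -0.0020168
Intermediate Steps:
z(K, H) = 16 + H*K² (z(K, H) = K²*H + 16 = H*K² + 16 = 16 + H*K²)
M(l) = -1742 (M(l) = -446 - (16 + 20*(-8)²) = -446 - (16 + 20*64) = -446 - (16 + 1280) = -446 - 1*1296 = -446 - 1296 = -1742)
M(661)/863736 = -1742/863736 = -1742*1/863736 = -871/431868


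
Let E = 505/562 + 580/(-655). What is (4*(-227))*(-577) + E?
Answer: 38571744715/73622 ≈ 5.2392e+5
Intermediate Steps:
E = 963/73622 (E = 505*(1/562) + 580*(-1/655) = 505/562 - 116/131 = 963/73622 ≈ 0.013080)
(4*(-227))*(-577) + E = (4*(-227))*(-577) + 963/73622 = -908*(-577) + 963/73622 = 523916 + 963/73622 = 38571744715/73622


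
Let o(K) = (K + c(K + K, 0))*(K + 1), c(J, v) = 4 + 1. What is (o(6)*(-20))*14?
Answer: -21560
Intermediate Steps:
c(J, v) = 5
o(K) = (1 + K)*(5 + K) (o(K) = (K + 5)*(K + 1) = (5 + K)*(1 + K) = (1 + K)*(5 + K))
(o(6)*(-20))*14 = ((5 + 6² + 6*6)*(-20))*14 = ((5 + 36 + 36)*(-20))*14 = (77*(-20))*14 = -1540*14 = -21560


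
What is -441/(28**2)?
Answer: -9/16 ≈ -0.56250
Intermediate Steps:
-441/(28**2) = -441/784 = -1*9/16 = -9/16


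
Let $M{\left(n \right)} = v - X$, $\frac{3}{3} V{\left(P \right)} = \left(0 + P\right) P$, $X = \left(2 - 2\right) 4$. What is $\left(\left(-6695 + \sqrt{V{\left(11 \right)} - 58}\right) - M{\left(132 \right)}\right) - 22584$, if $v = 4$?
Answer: $-29283 + 3 \sqrt{7} \approx -29275.0$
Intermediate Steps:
$X = 0$ ($X = 0 \cdot 4 = 0$)
$V{\left(P \right)} = P^{2}$ ($V{\left(P \right)} = \left(0 + P\right) P = P P = P^{2}$)
$M{\left(n \right)} = 4$ ($M{\left(n \right)} = 4 - 0 = 4 + 0 = 4$)
$\left(\left(-6695 + \sqrt{V{\left(11 \right)} - 58}\right) - M{\left(132 \right)}\right) - 22584 = \left(\left(-6695 + \sqrt{11^{2} - 58}\right) - 4\right) - 22584 = \left(\left(-6695 + \sqrt{121 - 58}\right) - 4\right) - 22584 = \left(\left(-6695 + \sqrt{63}\right) - 4\right) - 22584 = \left(\left(-6695 + 3 \sqrt{7}\right) - 4\right) - 22584 = \left(-6699 + 3 \sqrt{7}\right) - 22584 = -29283 + 3 \sqrt{7}$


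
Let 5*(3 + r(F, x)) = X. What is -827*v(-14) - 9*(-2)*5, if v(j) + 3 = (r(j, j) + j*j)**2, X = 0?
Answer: -30802352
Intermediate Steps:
r(F, x) = -3 (r(F, x) = -3 + (1/5)*0 = -3 + 0 = -3)
v(j) = -3 + (-3 + j**2)**2 (v(j) = -3 + (-3 + j*j)**2 = -3 + (-3 + j**2)**2)
-827*v(-14) - 9*(-2)*5 = -827*(-3 + (-3 + (-14)**2)**2) - 9*(-2)*5 = -827*(-3 + (-3 + 196)**2) + 18*5 = -827*(-3 + 193**2) + 90 = -827*(-3 + 37249) + 90 = -827*37246 + 90 = -30802442 + 90 = -30802352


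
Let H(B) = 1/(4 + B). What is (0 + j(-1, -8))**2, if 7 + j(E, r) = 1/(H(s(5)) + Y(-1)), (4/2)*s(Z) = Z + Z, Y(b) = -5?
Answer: 100489/1936 ≈ 51.905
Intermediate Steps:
s(Z) = Z (s(Z) = (Z + Z)/2 = (2*Z)/2 = Z)
j(E, r) = -317/44 (j(E, r) = -7 + 1/(1/(4 + 5) - 5) = -7 + 1/(1/9 - 5) = -7 + 1/(-44/9) = -7 - 9/44 = -317/44)
(0 + j(-1, -8))**2 = (0 - 317/44)**2 = (-317/44)**2 = 100489/1936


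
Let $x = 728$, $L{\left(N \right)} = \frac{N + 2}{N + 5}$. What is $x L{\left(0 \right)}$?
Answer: $\frac{1456}{5} \approx 291.2$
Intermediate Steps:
$L{\left(N \right)} = \frac{2 + N}{5 + N}$
$x L{\left(0 \right)} = 728 \frac{2 + 0}{5 + 0} = 728 \cdot \frac{1}{5} \cdot 2 = 728 \cdot \frac{2}{5} = \frac{1456}{5}$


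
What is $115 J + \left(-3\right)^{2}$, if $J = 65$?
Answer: $7484$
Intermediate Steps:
$115 J + \left(-3\right)^{2} = 115 \cdot 65 + \left(-3\right)^{2} = 7475 + 9 = 7484$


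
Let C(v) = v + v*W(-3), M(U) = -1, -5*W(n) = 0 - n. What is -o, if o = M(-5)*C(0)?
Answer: 0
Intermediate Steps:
W(n) = n/5 (W(n) = -(0 - n)/5 = -(-1)*n/5 = n/5)
C(v) = 2*v/5 (C(v) = v + v*((⅕)*(-3)) = v + v*(-⅗) = v - 3*v/5 = 2*v/5)
o = 0 (o = -2*0/5 = -1*0 = 0)
-o = -1*0 = 0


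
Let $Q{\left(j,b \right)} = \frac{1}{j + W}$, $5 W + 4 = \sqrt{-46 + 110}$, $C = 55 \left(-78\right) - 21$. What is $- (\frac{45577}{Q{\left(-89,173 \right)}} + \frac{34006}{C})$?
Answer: $\frac{86648929157}{21555} \approx 4.0199 \cdot 10^{6}$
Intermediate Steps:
$C = -4311$ ($C = -4290 - 21 = -4311$)
$W = \frac{4}{5}$ ($W = - \frac{4}{5} + \frac{\sqrt{-46 + 110}}{5} = - \frac{4}{5} + \frac{\sqrt{64}}{5} = - \frac{4}{5} + \frac{1}{5} \cdot 8 = - \frac{4}{5} + \frac{8}{5} = \frac{4}{5} \approx 0.8$)
$Q{\left(j,b \right)} = \frac{1}{\frac{4}{5} + j}$ ($Q{\left(j,b \right)} = \frac{1}{j + \frac{4}{5}} = \frac{1}{\frac{4}{5} + j}$)
$- (\frac{45577}{Q{\left(-89,173 \right)}} + \frac{34006}{C}) = - (\frac{45577}{5 \frac{1}{4 + 5 \left(-89\right)}} + \frac{34006}{-4311}) = - (\frac{45577}{5 \frac{1}{4 - 445}} + 34006 \left(- \frac{1}{4311}\right)) = - (\frac{45577}{5 \frac{1}{-441}} - \frac{34006}{4311}) = - (\frac{45577}{5 \left(- \frac{1}{441}\right)} - \frac{34006}{4311}) = - (\frac{45577}{- \frac{5}{441}} - \frac{34006}{4311}) = - (45577 \left(- \frac{441}{5}\right) - \frac{34006}{4311}) = - (- \frac{20099457}{5} - \frac{34006}{4311}) = \left(-1\right) \left(- \frac{86648929157}{21555}\right) = \frac{86648929157}{21555}$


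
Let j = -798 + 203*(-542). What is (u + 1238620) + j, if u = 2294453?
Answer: 3422249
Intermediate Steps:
j = -110824 (j = -798 - 110026 = -110824)
(u + 1238620) + j = (2294453 + 1238620) - 110824 = 3533073 - 110824 = 3422249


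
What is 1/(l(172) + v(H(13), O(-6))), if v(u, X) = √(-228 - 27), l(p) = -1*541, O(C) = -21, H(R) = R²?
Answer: -541/292936 - I*√255/292936 ≈ -0.0018468 - 5.4513e-5*I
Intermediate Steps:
l(p) = -541
v(u, X) = I*√255 (v(u, X) = √(-255) = I*√255)
1/(l(172) + v(H(13), O(-6))) = 1/(-541 + I*√255)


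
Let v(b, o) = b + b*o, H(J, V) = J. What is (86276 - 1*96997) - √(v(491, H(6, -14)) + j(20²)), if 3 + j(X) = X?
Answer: -10721 - 3*√426 ≈ -10783.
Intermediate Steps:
j(X) = -3 + X
(86276 - 1*96997) - √(v(491, H(6, -14)) + j(20²)) = (86276 - 1*96997) - √(491*(1 + 6) + (-3 + 20²)) = (86276 - 96997) - √(491*7 + (-3 + 400)) = -10721 - √(3437 + 397) = -10721 - √3834 = -10721 - 3*√426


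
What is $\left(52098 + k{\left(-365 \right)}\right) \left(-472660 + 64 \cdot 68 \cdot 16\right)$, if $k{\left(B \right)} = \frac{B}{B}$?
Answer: $-20997355772$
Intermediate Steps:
$k{\left(B \right)} = 1$
$\left(52098 + k{\left(-365 \right)}\right) \left(-472660 + 64 \cdot 68 \cdot 16\right) = \left(52098 + 1\right) \left(-472660 + 64 \cdot 68 \cdot 16\right) = 52099 \left(-472660 + 4352 \cdot 16\right) = 52099 \left(-472660 + 69632\right) = 52099 \left(-403028\right) = -20997355772$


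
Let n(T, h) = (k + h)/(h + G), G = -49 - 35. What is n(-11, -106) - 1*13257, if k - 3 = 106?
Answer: -2518833/190 ≈ -13257.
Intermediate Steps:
k = 109 (k = 3 + 106 = 109)
G = -84
n(T, h) = (109 + h)/(-84 + h) (n(T, h) = (109 + h)/(h - 84) = (109 + h)/(-84 + h))
n(-11, -106) - 1*13257 = (109 - 106)/(-84 - 106) - 1*13257 = 3/(-190) - 13257 = -1/190*3 - 13257 = -3/190 - 13257 = -2518833/190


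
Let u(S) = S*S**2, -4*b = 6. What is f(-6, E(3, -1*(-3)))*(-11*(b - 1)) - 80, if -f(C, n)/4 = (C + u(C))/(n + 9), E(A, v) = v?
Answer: 1955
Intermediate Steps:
b = -3/2 (b = -1/4*6 = -3/2 ≈ -1.5000)
u(S) = S**3
f(C, n) = -4*(C + C**3)/(9 + n) (f(C, n) = -4*(C + C**3)/(n + 9) = -4*(C + C**3)/(9 + n))
f(-6, E(3, -1*(-3)))*(-11*(b - 1)) - 80 = (4*(-6)*(-1 - 1*(-6)**2)/(9 - 1*(-3)))*(-11*(-3/2 - 1)) - 80 = (4*(-6)*(-1 - 1*36)/(9 + 3))*(-11*(-5/2)) - 80 = (4*(-6)*(-1 - 36)/12)*(55/2) - 80 = (4*(-6)*(1/12)*(-37))*(55/2) - 80 = 74*(55/2) - 80 = 2035 - 80 = 1955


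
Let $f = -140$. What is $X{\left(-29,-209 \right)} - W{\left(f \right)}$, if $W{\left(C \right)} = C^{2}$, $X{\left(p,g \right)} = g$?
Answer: $-19809$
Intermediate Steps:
$X{\left(-29,-209 \right)} - W{\left(f \right)} = -209 - \left(-140\right)^{2} = -209 - 19600 = -19809$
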